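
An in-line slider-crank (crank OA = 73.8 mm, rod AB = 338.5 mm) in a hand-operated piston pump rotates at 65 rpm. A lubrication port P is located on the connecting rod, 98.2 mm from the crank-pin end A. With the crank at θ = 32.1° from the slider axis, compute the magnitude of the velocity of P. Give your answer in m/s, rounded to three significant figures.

0.413

ω = 6.807 rad/s.  Crank-pin speed |V_A| = rω = 0.50234 m/s, perpendicular to OA.
Rod angle: sinφ = −(r/L) sinθ ⇒ φ = -6.653°; ω_rod = −rω cosθ/√(L²−r²sin²θ) = -1.2657 rad/s.
V_P = V_A + ω_rod × AP, with AP = 0.0982 m along the rod.
Components: V_Px = −rω sinθ − a·ω_rod·sinφ = -0.28134 m/s;  V_Py = rω cosθ + a·ω_rod·cosφ = +0.30209 m/s.
|V_P| = √(V_Px² + V_Py²) = 0.41281 m/s.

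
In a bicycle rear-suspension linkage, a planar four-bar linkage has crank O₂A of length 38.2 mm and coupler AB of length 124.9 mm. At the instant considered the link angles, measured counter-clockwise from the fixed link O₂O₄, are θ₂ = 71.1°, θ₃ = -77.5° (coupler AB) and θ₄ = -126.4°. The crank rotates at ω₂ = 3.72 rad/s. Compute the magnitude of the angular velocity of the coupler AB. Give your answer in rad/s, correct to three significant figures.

0.454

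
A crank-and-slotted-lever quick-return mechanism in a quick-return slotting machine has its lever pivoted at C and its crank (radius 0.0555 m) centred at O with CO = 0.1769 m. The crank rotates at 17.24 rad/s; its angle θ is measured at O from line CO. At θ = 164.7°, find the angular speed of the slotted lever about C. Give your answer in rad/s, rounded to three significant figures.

ω = 17.24 rad/s
Crank pin A relative to C: A = (d + r cosθ, r sinθ); lever angle φ = atan2(r sinθ, d + r cosθ).
Differentiating tanφ: φ̇ = rω(d cosθ + r)/(d² + r² + 2dr cosθ).
d² + r² + 2dr cosθ = |CA|² = 0.0154339 m²;  d cosθ + r = -0.11513 m.
|ω_lever| = |0.0555·17.24·-0.11513| / 0.0154339 = 7.1375 rad/s.

7.14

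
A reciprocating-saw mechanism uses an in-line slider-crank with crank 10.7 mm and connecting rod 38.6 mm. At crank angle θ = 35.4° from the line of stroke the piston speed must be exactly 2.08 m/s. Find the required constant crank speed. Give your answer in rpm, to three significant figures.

For an in-line slider-crank, |v_piston| = rω|sinθ|·[1 + r cosθ/√(L² − r² sin²θ)].
With r = 0.0107 m, L = 0.0386 m, θ = 35.4°: the bracketed kinematic factor |dx/dθ| = 0.0076173 m.
ω = v/|dx/dθ| = 2.08/0.0076173 = 273.06 rad/s.
N = 60ω/(2π) = 2607.6 rpm.

2610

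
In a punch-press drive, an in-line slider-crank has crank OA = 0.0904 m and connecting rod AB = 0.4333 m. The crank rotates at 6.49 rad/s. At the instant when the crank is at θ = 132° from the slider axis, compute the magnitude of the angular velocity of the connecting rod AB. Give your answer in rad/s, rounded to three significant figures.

0.917

ω = 6.49 rad/s
The rod makes angle φ with the slider axis where L sinφ = r sinθ; differentiating, L cosφ·φ̇ = r ω cosθ.
L cosφ = √(L² − r² sin²θ) = 0.42806 m.
|ω_rod| = r ω |cosθ| / √(L² − r² sin²θ) = 0.0904·6.49·0.66913/0.42806 = 0.9171 rad/s.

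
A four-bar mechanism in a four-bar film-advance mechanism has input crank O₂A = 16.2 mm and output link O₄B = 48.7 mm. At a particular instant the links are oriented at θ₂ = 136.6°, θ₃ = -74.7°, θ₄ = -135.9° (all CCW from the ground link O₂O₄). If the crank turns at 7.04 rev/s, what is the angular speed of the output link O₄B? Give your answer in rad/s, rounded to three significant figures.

8.72

ω₂ = 44.23 rad/s (from 7.04 rev/s).
Differentiating the loop-closure r₂e^{iθ₂}+r₃e^{iθ₃}=r₁+r₄e^{iθ₄} gives r₂ω₂e^{iθ₂}+r₃ω₃e^{iθ₃}=r₄ω₄e^{iθ₄}.
Eliminating the other unknown: ω₄ = r₂ω₂ sin(θ₂−θ₃) / [r₄ sin(θ₄−θ₃)].
Numerator sine = -0.51952; denominator sine = -0.87631.
Result = 0.0162·44.23·(-0.51952) / (0.0487·(-0.87631)) = +8.7234 rad/s; magnitude 8.7234 rad/s.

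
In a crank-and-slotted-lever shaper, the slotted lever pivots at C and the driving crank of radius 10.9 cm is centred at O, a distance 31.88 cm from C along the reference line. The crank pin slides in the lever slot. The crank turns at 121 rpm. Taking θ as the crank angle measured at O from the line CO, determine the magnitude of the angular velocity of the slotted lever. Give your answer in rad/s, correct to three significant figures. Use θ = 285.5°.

2.03

ω = 12.67 rad/s (from 121 rpm).
Crank pin A relative to C: A = (d + r cosθ, r sinθ); lever angle φ = atan2(r sinθ, d + r cosθ).
Differentiating tanφ: φ̇ = rω(d cosθ + r)/(d² + r² + 2dr cosθ).
d² + r² + 2dr cosθ = |CA|² = 0.132087 m²;  d cosθ + r = +0.1942 m.
|ω_lever| = |0.109·12.67·+0.1942| / 0.132087 = 2.0306 rad/s.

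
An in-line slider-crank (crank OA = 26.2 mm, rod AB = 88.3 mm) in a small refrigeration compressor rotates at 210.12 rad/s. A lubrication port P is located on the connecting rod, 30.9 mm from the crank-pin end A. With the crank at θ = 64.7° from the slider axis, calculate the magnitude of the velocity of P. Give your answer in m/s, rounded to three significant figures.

ω = 210.1 rad/s.  Crank-pin speed |V_A| = rω = 5.5051 m/s, perpendicular to OA.
Rod angle: sinφ = −(r/L) sinθ ⇒ φ = -15.560°; ω_rod = −rω cosθ/√(L²−r²sin²θ) = -27.658 rad/s.
V_P = V_A + ω_rod × AP, with AP = 0.0309 m along the rod.
Components: V_Px = −rω sinθ − a·ω_rod·sinφ = -5.2064 m/s;  V_Py = rω cosθ + a·ω_rod·cosφ = +1.5294 m/s.
|V_P| = √(V_Px² + V_Py²) = 5.4263 m/s.

5.43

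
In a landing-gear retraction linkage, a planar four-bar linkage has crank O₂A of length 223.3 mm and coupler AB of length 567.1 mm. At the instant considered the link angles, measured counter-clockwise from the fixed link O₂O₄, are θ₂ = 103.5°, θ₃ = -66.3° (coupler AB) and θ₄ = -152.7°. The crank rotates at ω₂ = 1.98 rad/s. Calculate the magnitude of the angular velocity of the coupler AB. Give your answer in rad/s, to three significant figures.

0.759

ω₂ = 1.98 rad/s
Differentiating the loop-closure r₂e^{iθ₂}+r₃e^{iθ₃}=r₁+r₄e^{iθ₄} gives r₂ω₂e^{iθ₂}+r₃ω₃e^{iθ₃}=r₄ω₄e^{iθ₄}.
Eliminating the other unknown: ω₃ = r₂ω₂ sin(θ₄−θ₂) / [r₃ sin(θ₃−θ₄)].
Numerator sine = +0.97113; denominator sine = +0.99803.
Result = 0.2233·1.98·(+0.97113) / (0.5671·(+0.99803)) = +0.75863 rad/s; magnitude 0.75863 rad/s.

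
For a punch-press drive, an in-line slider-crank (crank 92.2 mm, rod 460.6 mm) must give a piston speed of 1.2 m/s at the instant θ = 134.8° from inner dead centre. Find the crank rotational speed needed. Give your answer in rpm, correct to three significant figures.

204

For an in-line slider-crank, |v_piston| = rω|sinθ|·[1 + r cosθ/√(L² − r² sin²θ)].
With r = 0.0922 m, L = 0.4606 m, θ = 134.8°: the bracketed kinematic factor |dx/dθ| = 0.0561 m.
ω = v/|dx/dθ| = 1.2/0.0561 = 21.39 rad/s.
N = 60ω/(2π) = 204.26 rpm.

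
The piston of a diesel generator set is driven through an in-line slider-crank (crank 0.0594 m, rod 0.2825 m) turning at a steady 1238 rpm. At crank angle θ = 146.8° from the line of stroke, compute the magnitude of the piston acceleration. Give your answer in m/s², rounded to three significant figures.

749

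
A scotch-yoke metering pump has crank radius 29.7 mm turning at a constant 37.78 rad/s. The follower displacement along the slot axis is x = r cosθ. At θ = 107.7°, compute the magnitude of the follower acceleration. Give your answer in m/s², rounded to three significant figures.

ω = 37.78 rad/s
x = r cosθ ⇒ ẍ = −rω² cosθ (ω constant).
|a| = rω²|cosθ| = 0.0297·(37.78)²·|cos 107.7°| = 12.888 m/s².

12.9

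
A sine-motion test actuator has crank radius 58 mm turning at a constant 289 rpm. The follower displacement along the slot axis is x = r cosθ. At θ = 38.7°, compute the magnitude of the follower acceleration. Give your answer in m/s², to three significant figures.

41.5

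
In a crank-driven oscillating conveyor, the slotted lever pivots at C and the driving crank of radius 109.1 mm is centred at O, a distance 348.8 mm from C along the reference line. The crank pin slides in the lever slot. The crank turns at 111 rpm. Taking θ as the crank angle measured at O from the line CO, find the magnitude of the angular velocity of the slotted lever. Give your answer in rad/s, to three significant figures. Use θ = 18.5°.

2.71

ω = 11.62 rad/s (from 111 rpm).
Crank pin A relative to C: A = (d + r cosθ, r sinθ); lever angle φ = atan2(r sinθ, d + r cosθ).
Differentiating tanφ: φ̇ = rω(d cosθ + r)/(d² + r² + 2dr cosθ).
d² + r² + 2dr cosθ = |CA|² = 0.205739 m²;  d cosθ + r = +0.43988 m.
|ω_lever| = |0.1091·11.62·+0.43988| / 0.205739 = 2.7114 rad/s.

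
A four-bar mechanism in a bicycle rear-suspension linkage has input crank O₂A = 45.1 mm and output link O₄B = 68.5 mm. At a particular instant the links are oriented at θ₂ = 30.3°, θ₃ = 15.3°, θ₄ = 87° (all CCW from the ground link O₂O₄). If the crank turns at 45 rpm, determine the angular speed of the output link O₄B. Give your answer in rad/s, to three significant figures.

0.846

ω₂ = 4.712 rad/s (from 45 rpm).
Differentiating the loop-closure r₂e^{iθ₂}+r₃e^{iθ₃}=r₁+r₄e^{iθ₄} gives r₂ω₂e^{iθ₂}+r₃ω₃e^{iθ₃}=r₄ω₄e^{iθ₄}.
Eliminating the other unknown: ω₄ = r₂ω₂ sin(θ₂−θ₃) / [r₄ sin(θ₄−θ₃)].
Numerator sine = +0.25882; denominator sine = +0.94943.
Result = 0.0451·4.712·(+0.25882) / (0.0685·(+0.94943)) = +0.84579 rad/s; magnitude 0.84579 rad/s.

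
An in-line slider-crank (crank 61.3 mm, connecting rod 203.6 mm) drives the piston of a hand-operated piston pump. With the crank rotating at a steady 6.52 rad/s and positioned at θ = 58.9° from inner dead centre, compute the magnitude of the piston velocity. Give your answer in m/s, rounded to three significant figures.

0.397

ω = 6.52 rad/s
For an in-line slider-crank, x = r cosθ + √(L² − r² sin²θ), so v = −rω sinθ·[1 + r cosθ/√(L² − r² sin²θ)].
With r = 0.0613 m, L = 0.2036 m, θ = 58.9°: √(L² − r² sin²θ) = 0.19672 m.
v = −0.0613·6.52·0.85627·[1 + 0.0613·0.51653/0.19672] = -0.39731 m/s.
|v| = 0.39731 m/s.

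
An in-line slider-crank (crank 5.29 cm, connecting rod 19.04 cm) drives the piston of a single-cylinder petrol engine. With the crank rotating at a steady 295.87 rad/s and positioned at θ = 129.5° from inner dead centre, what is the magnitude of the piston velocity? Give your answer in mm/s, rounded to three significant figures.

ω = 295.9 rad/s
For an in-line slider-crank, x = r cosθ + √(L² − r² sin²θ), so v = −rω sinθ·[1 + r cosθ/√(L² − r² sin²θ)].
With r = 0.0529 m, L = 0.1904 m, θ = 129.5°: √(L² − r² sin²θ) = 0.18597 m.
v = −0.0529·295.9·0.77162·[1 + 0.0529·-0.63608/0.18597] = -9.892 m/s.
|v| = 9.892 m/s = 9892 mm/s.

9890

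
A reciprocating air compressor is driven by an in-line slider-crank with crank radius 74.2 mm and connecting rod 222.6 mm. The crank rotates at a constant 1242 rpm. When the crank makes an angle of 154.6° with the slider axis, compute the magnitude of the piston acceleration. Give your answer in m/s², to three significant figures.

859

ω = 2π·1242/60 = 130.1 rad/s
x(θ) = r cosθ + √(L² − r² sin²θ); with ω constant, a = ω²·d²x/dθ².
d²x/dθ² = −r cosθ − r²(cos2θ)/√u − r⁴ sin²2θ/(4u^{3/2}),  u = L² − r² sin²θ = 0.0485378 m².
Substituting r = 0.0742 m, L = 0.2226 m, θ = 154.6°: d²x/dθ² = +0.050807 m.
a = ω²·d²x/dθ² = (130.1)²·(+0.050807) = +859.46 m/s²;  |a| = 859.46 m/s².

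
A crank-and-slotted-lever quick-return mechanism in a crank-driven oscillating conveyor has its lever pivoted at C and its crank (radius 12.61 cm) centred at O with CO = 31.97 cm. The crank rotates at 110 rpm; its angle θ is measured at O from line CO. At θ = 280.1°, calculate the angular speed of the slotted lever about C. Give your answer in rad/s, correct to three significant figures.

ω = 11.52 rad/s (from 110 rpm).
Crank pin A relative to C: A = (d + r cosθ, r sinθ); lever angle φ = atan2(r sinθ, d + r cosθ).
Differentiating tanφ: φ̇ = rω(d cosθ + r)/(d² + r² + 2dr cosθ).
d² + r² + 2dr cosθ = |CA|² = 0.132249 m²;  d cosθ + r = +0.18216 m.
|ω_lever| = |0.1261·11.52·+0.18216| / 0.132249 = 2.0008 rad/s.

2.00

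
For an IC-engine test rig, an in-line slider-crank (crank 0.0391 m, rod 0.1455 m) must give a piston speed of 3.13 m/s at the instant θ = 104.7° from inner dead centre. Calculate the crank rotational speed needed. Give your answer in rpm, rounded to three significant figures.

850

For an in-line slider-crank, |v_piston| = rω|sinθ|·[1 + r cosθ/√(L² − r² sin²θ)].
With r = 0.0391 m, L = 0.1455 m, θ = 104.7°: the bracketed kinematic factor |dx/dθ| = 0.035149 m.
ω = v/|dx/dθ| = 3.13/0.035149 = 89.049 rad/s.
N = 60ω/(2π) = 850.35 rpm.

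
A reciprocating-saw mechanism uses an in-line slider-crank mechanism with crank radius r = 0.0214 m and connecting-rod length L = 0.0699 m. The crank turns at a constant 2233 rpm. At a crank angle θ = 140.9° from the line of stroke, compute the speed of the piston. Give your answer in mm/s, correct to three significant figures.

ω = 2π·2233/60 = 233.8 rad/s
For an in-line slider-crank, x = r cosθ + √(L² − r² sin²θ), so v = −rω sinθ·[1 + r cosθ/√(L² − r² sin²θ)].
With r = 0.0214 m, L = 0.0699 m, θ = 140.9°: √(L² − r² sin²θ) = 0.068585 m.
v = −0.0214·233.8·0.63068·[1 + 0.0214·-0.77605/0.068585] = -2.3918 m/s.
|v| = 2.3918 m/s = 2391.8 mm/s.

2390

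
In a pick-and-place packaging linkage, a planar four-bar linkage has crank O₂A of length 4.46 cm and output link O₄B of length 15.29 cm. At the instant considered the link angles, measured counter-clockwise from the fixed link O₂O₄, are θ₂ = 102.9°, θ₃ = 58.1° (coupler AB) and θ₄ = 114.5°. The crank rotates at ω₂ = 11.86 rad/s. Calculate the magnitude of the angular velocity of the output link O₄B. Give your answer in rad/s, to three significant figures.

ω₂ = 11.86 rad/s
Differentiating the loop-closure r₂e^{iθ₂}+r₃e^{iθ₃}=r₁+r₄e^{iθ₄} gives r₂ω₂e^{iθ₂}+r₃ω₃e^{iθ₃}=r₄ω₄e^{iθ₄}.
Eliminating the other unknown: ω₄ = r₂ω₂ sin(θ₂−θ₃) / [r₄ sin(θ₄−θ₃)].
Numerator sine = +0.70463; denominator sine = +0.83292.
Result = 0.0446·11.86·(+0.70463) / (0.1529·(+0.83292)) = +2.9267 rad/s; magnitude 2.9267 rad/s.

2.93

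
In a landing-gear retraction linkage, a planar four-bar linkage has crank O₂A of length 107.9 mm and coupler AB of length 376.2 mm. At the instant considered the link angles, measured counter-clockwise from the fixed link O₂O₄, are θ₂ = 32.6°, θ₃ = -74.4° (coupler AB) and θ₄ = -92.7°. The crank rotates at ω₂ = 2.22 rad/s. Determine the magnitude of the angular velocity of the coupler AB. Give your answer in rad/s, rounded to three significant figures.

1.66

ω₂ = 2.22 rad/s
Differentiating the loop-closure r₂e^{iθ₂}+r₃e^{iθ₃}=r₁+r₄e^{iθ₄} gives r₂ω₂e^{iθ₂}+r₃ω₃e^{iθ₃}=r₄ω₄e^{iθ₄}.
Eliminating the other unknown: ω₃ = r₂ω₂ sin(θ₄−θ₂) / [r₃ sin(θ₃−θ₄)].
Numerator sine = -0.81614; denominator sine = +0.31399.
Result = 0.1079·2.22·(-0.81614) / (0.3762·(+0.31399)) = -1.655 rad/s; magnitude 1.655 rad/s.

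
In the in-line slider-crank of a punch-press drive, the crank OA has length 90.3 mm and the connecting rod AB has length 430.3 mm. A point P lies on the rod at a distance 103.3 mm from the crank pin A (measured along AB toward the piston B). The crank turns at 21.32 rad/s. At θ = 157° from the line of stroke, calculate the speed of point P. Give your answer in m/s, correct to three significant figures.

1.53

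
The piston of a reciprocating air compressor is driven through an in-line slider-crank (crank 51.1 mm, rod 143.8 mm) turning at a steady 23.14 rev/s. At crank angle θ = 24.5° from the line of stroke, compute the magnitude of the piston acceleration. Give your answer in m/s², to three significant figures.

ω = 2π·23.1 = 145.4 rad/s
x(θ) = r cosθ + √(L² − r² sin²θ); with ω constant, a = ω²·d²x/dθ².
d²x/dθ² = −r cosθ − r²(cos2θ)/√u − r⁴ sin²2θ/(4u^{3/2}),  u = L² − r² sin²θ = 0.0202294 m².
Substituting r = 0.0511 m, L = 0.1438 m, θ = 24.5°: d²x/dθ² = -0.058881 m.
a = ω²·d²x/dθ² = (145.4)²·(-0.058881) = -1244.7 m/s²;  |a| = 1244.7 m/s².

1240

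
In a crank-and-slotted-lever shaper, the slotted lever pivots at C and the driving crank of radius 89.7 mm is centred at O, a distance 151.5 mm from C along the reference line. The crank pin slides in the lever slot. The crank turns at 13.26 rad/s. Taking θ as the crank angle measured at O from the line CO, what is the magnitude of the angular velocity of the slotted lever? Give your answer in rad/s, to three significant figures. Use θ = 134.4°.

ω = 13.26 rad/s
Crank pin A relative to C: A = (d + r cosθ, r sinθ); lever angle φ = atan2(r sinθ, d + r cosθ).
Differentiating tanφ: φ̇ = rω(d cosθ + r)/(d² + r² + 2dr cosθ).
d² + r² + 2dr cosθ = |CA|² = 0.0119821 m²;  d cosθ + r = -0.016299 m.
|ω_lever| = |0.0897·13.26·-0.016299| / 0.0119821 = 1.6179 rad/s.

1.62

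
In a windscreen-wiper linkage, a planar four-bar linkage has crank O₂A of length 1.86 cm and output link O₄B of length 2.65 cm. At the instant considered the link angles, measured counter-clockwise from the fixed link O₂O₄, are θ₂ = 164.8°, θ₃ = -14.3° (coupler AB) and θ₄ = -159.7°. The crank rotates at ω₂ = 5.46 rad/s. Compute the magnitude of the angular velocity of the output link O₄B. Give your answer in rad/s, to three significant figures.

ω₂ = 5.46 rad/s
Differentiating the loop-closure r₂e^{iθ₂}+r₃e^{iθ₃}=r₁+r₄e^{iθ₄} gives r₂ω₂e^{iθ₂}+r₃ω₃e^{iθ₃}=r₄ω₄e^{iθ₄}.
Eliminating the other unknown: ω₄ = r₂ω₂ sin(θ₂−θ₃) / [r₄ sin(θ₄−θ₃)].
Numerator sine = +0.01571; denominator sine = -0.56784.
Result = 0.0186·5.46·(+0.01571) / (0.0265·(-0.56784)) = -0.10601 rad/s; magnitude 0.10601 rad/s.

0.106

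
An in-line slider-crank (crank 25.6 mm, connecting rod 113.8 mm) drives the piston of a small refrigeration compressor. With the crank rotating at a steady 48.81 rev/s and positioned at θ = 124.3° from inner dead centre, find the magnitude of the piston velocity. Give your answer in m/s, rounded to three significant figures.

5.65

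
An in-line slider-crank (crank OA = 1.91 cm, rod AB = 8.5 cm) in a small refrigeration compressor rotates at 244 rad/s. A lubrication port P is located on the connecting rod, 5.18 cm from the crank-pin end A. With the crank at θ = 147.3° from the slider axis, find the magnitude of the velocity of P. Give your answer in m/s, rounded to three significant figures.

ω = 244 rad/s.  Crank-pin speed |V_A| = rω = 4.6604 m/s, perpendicular to OA.
Rod angle: sinφ = −(r/L) sinθ ⇒ φ = -6.973°; ω_rod = −rω cosθ/√(L²−r²sin²θ) = +46.482 rad/s.
V_P = V_A + ω_rod × AP, with AP = 0.0518 m along the rod.
Components: V_Px = −rω sinθ − a·ω_rod·sinφ = -2.2254 m/s;  V_Py = rω cosθ + a·ω_rod·cosφ = -1.5318 m/s.
|V_P| = √(V_Px² + V_Py²) = 2.7017 m/s.

2.70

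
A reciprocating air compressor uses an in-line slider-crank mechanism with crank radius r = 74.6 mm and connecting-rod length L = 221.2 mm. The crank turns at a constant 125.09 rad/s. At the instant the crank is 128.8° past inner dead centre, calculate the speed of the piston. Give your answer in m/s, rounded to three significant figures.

ω = 125.1 rad/s
For an in-line slider-crank, x = r cosθ + √(L² − r² sin²θ), so v = −rω sinθ·[1 + r cosθ/√(L² − r² sin²θ)].
With r = 0.0746 m, L = 0.2212 m, θ = 128.8°: √(L² − r² sin²θ) = 0.21342 m.
v = −0.0746·125.1·0.77934·[1 + 0.0746·-0.62660/0.21342] = -5.6797 m/s.
|v| = 5.6797 m/s.

5.68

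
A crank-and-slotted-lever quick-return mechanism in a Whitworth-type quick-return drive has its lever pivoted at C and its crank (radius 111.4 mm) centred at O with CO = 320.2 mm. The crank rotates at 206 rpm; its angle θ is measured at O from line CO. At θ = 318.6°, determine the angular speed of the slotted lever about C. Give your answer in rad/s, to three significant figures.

ω = 21.57 rad/s (from 206 rpm).
Crank pin A relative to C: A = (d + r cosθ, r sinθ); lever angle φ = atan2(r sinθ, d + r cosθ).
Differentiating tanφ: φ̇ = rω(d cosθ + r)/(d² + r² + 2dr cosθ).
d² + r² + 2dr cosθ = |CA|² = 0.168451 m²;  d cosθ + r = +0.35159 m.
|ω_lever| = |0.1114·21.57·+0.35159| / 0.168451 = 5.0158 rad/s.

5.02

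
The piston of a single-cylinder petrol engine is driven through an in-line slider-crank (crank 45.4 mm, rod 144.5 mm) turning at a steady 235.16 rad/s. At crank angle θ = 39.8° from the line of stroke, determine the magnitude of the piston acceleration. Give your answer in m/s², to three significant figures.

2090

ω = 235.2 rad/s
x(θ) = r cosθ + √(L² − r² sin²θ); with ω constant, a = ω²·d²x/dθ².
d²x/dθ² = −r cosθ − r²(cos2θ)/√u − r⁴ sin²2θ/(4u^{3/2}),  u = L² − r² sin²θ = 0.0200357 m².
Substituting r = 0.0454 m, L = 0.1445 m, θ = 39.8°: d²x/dθ² = -0.037871 m.
a = ω²·d²x/dθ² = (235.2)²·(-0.037871) = -2094.3 m/s²;  |a| = 2094.3 m/s².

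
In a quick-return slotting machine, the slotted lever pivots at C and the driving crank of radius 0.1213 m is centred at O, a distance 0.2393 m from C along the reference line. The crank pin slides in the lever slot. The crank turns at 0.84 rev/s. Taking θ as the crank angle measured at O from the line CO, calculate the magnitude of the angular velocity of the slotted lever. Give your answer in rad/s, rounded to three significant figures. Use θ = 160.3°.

ω = 5.278 rad/s (from 0.84 rev/s).
Crank pin A relative to C: A = (d + r cosθ, r sinθ); lever angle φ = atan2(r sinθ, d + r cosθ).
Differentiating tanφ: φ̇ = rω(d cosθ + r)/(d² + r² + 2dr cosθ).
d² + r² + 2dr cosθ = |CA|² = 0.0173219 m²;  d cosθ + r = -0.10399 m.
|ω_lever| = |0.1213·5.278·-0.10399| / 0.0173219 = 3.8436 rad/s.

3.84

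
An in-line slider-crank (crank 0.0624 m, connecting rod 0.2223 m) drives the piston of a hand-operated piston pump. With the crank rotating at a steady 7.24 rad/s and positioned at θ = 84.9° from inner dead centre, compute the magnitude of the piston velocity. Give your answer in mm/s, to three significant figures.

ω = 7.24 rad/s
For an in-line slider-crank, x = r cosθ + √(L² − r² sin²θ), so v = −rω sinθ·[1 + r cosθ/√(L² − r² sin²θ)].
With r = 0.0624 m, L = 0.2223 m, θ = 84.9°: √(L² − r² sin²θ) = 0.21343 m.
v = −0.0624·7.24·0.99604·[1 + 0.0624·0.08889/0.21343] = -0.46168 m/s.
|v| = 0.46168 m/s = 461.68 mm/s.

462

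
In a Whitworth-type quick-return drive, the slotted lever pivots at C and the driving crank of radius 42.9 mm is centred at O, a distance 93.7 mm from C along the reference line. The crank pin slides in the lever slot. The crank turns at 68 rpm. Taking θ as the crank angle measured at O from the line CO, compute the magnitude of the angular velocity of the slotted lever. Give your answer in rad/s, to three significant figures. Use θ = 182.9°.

5.98

ω = 7.121 rad/s (from 68 rpm).
Crank pin A relative to C: A = (d + r cosθ, r sinθ); lever angle φ = atan2(r sinθ, d + r cosθ).
Differentiating tanφ: φ̇ = rω(d cosθ + r)/(d² + r² + 2dr cosθ).
d² + r² + 2dr cosθ = |CA|² = 0.00259094 m²;  d cosθ + r = -0.05068 m.
|ω_lever| = |0.0429·7.121·-0.05068| / 0.00259094 = 5.9755 rad/s.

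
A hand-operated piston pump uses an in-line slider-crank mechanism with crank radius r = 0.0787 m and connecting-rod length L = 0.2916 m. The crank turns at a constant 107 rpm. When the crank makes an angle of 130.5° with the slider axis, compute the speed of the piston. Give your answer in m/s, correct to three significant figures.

ω = 2π·107/60 = 11.21 rad/s
For an in-line slider-crank, x = r cosθ + √(L² − r² sin²θ), so v = −rω sinθ·[1 + r cosθ/√(L² − r² sin²θ)].
With r = 0.0787 m, L = 0.2916 m, θ = 130.5°: √(L² − r² sin²θ) = 0.28539 m.
v = −0.0787·11.21·0.76041·[1 + 0.0787·-0.64945/0.28539] = -0.55046 m/s.
|v| = 0.55046 m/s.

0.550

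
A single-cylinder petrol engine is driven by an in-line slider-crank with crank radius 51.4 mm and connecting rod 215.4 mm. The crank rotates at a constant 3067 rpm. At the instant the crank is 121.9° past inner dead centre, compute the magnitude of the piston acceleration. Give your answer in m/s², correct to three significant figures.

3360

ω = 2π·3067/60 = 321.2 rad/s
x(θ) = r cosθ + √(L² − r² sin²θ); with ω constant, a = ω²·d²x/dθ².
d²x/dθ² = −r cosθ − r²(cos2θ)/√u − r⁴ sin²2θ/(4u^{3/2}),  u = L² − r² sin²θ = 0.044493 m².
Substituting r = 0.0514 m, L = 0.2154 m, θ = 121.9°: d²x/dθ² = +0.032542 m.
a = ω²·d²x/dθ² = (321.2)²·(+0.032542) = +3356.8 m/s²;  |a| = 3356.8 m/s².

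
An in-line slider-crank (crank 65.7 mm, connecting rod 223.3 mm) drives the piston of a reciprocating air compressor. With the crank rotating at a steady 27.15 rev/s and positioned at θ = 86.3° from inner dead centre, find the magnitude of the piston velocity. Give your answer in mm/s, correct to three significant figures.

11400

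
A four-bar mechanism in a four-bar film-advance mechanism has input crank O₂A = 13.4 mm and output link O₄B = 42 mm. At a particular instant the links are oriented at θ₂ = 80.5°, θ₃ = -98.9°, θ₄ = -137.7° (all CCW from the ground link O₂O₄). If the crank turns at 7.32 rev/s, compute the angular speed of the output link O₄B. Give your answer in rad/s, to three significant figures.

ω₂ = 45.99 rad/s (from 7.32 rev/s).
Differentiating the loop-closure r₂e^{iθ₂}+r₃e^{iθ₃}=r₁+r₄e^{iθ₄} gives r₂ω₂e^{iθ₂}+r₃ω₃e^{iθ₃}=r₄ω₄e^{iθ₄}.
Eliminating the other unknown: ω₄ = r₂ω₂ sin(θ₂−θ₃) / [r₄ sin(θ₄−θ₃)].
Numerator sine = +0.01047; denominator sine = -0.62660.
Result = 0.0134·45.99·(+0.01047) / (0.042·(-0.62660)) = -0.24523 rad/s; magnitude 0.24523 rad/s.

0.245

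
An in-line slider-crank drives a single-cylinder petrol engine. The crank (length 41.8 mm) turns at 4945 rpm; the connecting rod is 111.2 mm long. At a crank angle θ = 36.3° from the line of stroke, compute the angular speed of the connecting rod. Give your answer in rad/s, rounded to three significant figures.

ω = 517.8 rad/s (converted from 4945 rpm).
The rod makes angle φ with the slider axis where L sinφ = r sinθ; differentiating, L cosφ·φ̇ = r ω cosθ.
L cosφ = √(L² − r² sin²θ) = 0.10841 m.
|ω_rod| = r ω |cosθ| / √(L² − r² sin²θ) = 0.0418·517.8·0.80593/0.10841 = 160.91 rad/s.

161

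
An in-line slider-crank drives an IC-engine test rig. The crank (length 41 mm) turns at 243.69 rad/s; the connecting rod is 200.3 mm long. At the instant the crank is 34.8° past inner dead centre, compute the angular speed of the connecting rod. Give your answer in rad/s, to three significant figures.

41.2

ω = 243.7 rad/s
The rod makes angle φ with the slider axis where L sinφ = r sinθ; differentiating, L cosφ·φ̇ = r ω cosθ.
L cosφ = √(L² − r² sin²θ) = 0.19893 m.
|ω_rod| = r ω |cosθ| / √(L² − r² sin²θ) = 0.041·243.7·0.82115/0.19893 = 41.243 rad/s.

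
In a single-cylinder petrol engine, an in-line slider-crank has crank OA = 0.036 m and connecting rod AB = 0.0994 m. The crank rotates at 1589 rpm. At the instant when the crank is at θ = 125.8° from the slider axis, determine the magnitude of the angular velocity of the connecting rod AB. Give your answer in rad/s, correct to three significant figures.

ω = 166.4 rad/s (converted from 1589 rpm).
The rod makes angle φ with the slider axis where L sinφ = r sinθ; differentiating, L cosφ·φ̇ = r ω cosθ.
L cosφ = √(L² − r² sin²θ) = 0.095015 m.
|ω_rod| = r ω |cosθ| / √(L² − r² sin²θ) = 0.036·166.4·0.58496/0.095015 = 36.88 rad/s.

36.9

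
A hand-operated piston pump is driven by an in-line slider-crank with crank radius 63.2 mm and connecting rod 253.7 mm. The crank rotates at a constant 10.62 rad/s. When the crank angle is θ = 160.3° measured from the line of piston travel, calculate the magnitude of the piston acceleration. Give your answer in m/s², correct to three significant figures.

ω = 10.62 rad/s
x(θ) = r cosθ + √(L² − r² sin²θ); with ω constant, a = ω²·d²x/dθ².
d²x/dθ² = −r cosθ − r²(cos2θ)/√u − r⁴ sin²2θ/(4u^{3/2}),  u = L² − r² sin²θ = 0.0639098 m².
Substituting r = 0.0632 m, L = 0.2537 m, θ = 160.3°: d²x/dθ² = +0.047192 m.
a = ω²·d²x/dθ² = (10.62)²·(+0.047192) = +5.3226 m/s²;  |a| = 5.3226 m/s².

5.32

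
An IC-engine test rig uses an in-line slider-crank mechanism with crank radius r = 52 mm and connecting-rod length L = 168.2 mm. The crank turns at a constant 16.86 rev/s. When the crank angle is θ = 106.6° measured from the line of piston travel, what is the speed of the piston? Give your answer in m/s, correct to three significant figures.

ω = 2π·16.9 = 105.9 rad/s
For an in-line slider-crank, x = r cosθ + √(L² − r² sin²θ), so v = −rω sinθ·[1 + r cosθ/√(L² − r² sin²θ)].
With r = 0.052 m, L = 0.1682 m, θ = 106.6°: √(L² − r² sin²θ) = 0.16065 m.
v = −0.052·105.9·0.95832·[1 + 0.052·-0.28569/0.16065] = -4.7908 m/s.
|v| = 4.7908 m/s.

4.79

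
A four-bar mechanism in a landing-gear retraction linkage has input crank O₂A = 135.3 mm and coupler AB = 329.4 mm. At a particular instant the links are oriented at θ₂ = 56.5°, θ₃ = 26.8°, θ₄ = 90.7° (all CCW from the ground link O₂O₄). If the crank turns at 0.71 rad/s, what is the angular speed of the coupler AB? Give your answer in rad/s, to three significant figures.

0.183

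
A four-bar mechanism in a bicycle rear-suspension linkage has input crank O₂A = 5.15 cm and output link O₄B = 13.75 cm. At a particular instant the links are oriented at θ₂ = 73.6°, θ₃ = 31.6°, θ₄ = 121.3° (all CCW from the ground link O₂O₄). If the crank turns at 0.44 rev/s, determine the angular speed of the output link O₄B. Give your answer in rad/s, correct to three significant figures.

ω₂ = 2.765 rad/s (from 0.44 rev/s).
Differentiating the loop-closure r₂e^{iθ₂}+r₃e^{iθ₃}=r₁+r₄e^{iθ₄} gives r₂ω₂e^{iθ₂}+r₃ω₃e^{iθ₃}=r₄ω₄e^{iθ₄}.
Eliminating the other unknown: ω₄ = r₂ω₂ sin(θ₂−θ₃) / [r₄ sin(θ₄−θ₃)].
Numerator sine = +0.66913; denominator sine = +0.99999.
Result = 0.0515·2.765·(+0.66913) / (0.1375·(+0.99999)) = +0.69287 rad/s; magnitude 0.69287 rad/s.

0.693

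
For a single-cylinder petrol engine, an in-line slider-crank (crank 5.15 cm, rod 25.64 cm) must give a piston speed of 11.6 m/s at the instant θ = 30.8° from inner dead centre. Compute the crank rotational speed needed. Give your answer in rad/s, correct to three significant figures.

375

For an in-line slider-crank, |v_piston| = rω|sinθ|·[1 + r cosθ/√(L² − r² sin²θ)].
With r = 0.0515 m, L = 0.2564 m, θ = 30.8°: the bracketed kinematic factor |dx/dθ| = 0.030944 m.
ω = v/|dx/dθ| = 11.6/0.030944 = 374.87 rad/s.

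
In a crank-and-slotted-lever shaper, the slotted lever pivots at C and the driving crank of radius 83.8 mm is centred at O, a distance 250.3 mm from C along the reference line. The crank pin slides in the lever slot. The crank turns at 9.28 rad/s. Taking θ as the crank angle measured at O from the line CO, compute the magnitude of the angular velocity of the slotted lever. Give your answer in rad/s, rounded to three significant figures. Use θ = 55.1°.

ω = 9.28 rad/s
Crank pin A relative to C: A = (d + r cosθ, r sinθ); lever angle φ = atan2(r sinθ, d + r cosθ).
Differentiating tanφ: φ̇ = rω(d cosθ + r)/(d² + r² + 2dr cosθ).
d² + r² + 2dr cosθ = |CA|² = 0.0936742 m²;  d cosθ + r = +0.22701 m.
|ω_lever| = |0.0838·9.28·+0.22701| / 0.0936742 = 1.8846 rad/s.

1.88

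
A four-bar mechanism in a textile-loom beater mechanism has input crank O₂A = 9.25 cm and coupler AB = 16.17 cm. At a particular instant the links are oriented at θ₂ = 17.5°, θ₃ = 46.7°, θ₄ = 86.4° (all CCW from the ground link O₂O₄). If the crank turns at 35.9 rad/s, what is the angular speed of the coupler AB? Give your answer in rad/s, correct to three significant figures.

ω₂ = 35.9 rad/s
Differentiating the loop-closure r₂e^{iθ₂}+r₃e^{iθ₃}=r₁+r₄e^{iθ₄} gives r₂ω₂e^{iθ₂}+r₃ω₃e^{iθ₃}=r₄ω₄e^{iθ₄}.
Eliminating the other unknown: ω₃ = r₂ω₂ sin(θ₄−θ₂) / [r₃ sin(θ₃−θ₄)].
Numerator sine = +0.93295; denominator sine = -0.63877.
Result = 0.0925·35.9·(+0.93295) / (0.1617·(-0.63877)) = -29.995 rad/s; magnitude 29.995 rad/s.

30.0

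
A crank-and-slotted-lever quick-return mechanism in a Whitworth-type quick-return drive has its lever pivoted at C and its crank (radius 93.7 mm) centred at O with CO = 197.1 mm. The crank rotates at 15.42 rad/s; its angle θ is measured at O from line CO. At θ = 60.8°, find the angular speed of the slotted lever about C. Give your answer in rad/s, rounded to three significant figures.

ω = 15.42 rad/s
Crank pin A relative to C: A = (d + r cosθ, r sinθ); lever angle φ = atan2(r sinθ, d + r cosθ).
Differentiating tanφ: φ̇ = rω(d cosθ + r)/(d² + r² + 2dr cosθ).
d² + r² + 2dr cosθ = |CA|² = 0.0656479 m²;  d cosθ + r = +0.18986 m.
|ω_lever| = |0.0937·15.42·+0.18986| / 0.0656479 = 4.1786 rad/s.

4.18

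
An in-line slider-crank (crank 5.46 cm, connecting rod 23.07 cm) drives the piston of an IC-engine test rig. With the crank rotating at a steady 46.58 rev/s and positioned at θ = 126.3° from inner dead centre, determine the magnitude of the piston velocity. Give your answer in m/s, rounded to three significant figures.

11.0

ω = 2π·46.6 = 292.7 rad/s
For an in-line slider-crank, x = r cosθ + √(L² − r² sin²θ), so v = −rω sinθ·[1 + r cosθ/√(L² − r² sin²θ)].
With r = 0.0546 m, L = 0.2307 m, θ = 126.3°: √(L² − r² sin²θ) = 0.22646 m.
v = −0.0546·292.7·0.80593·[1 + 0.0546·-0.59201/0.22646] = -11.04 m/s.
|v| = 11.04 m/s.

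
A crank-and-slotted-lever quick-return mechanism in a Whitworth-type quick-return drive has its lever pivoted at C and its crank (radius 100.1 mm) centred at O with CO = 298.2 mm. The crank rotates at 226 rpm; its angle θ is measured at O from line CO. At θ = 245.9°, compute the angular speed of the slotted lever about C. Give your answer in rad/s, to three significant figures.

0.688

ω = 23.67 rad/s (from 226 rpm).
Crank pin A relative to C: A = (d + r cosθ, r sinθ); lever angle φ = atan2(r sinθ, d + r cosθ).
Differentiating tanφ: φ̇ = rω(d cosθ + r)/(d² + r² + 2dr cosθ).
d² + r² + 2dr cosθ = |CA|² = 0.0745661 m²;  d cosθ + r = -0.021664 m.
|ω_lever| = |0.1001·23.67·-0.021664| / 0.0745661 = 0.68829 rad/s.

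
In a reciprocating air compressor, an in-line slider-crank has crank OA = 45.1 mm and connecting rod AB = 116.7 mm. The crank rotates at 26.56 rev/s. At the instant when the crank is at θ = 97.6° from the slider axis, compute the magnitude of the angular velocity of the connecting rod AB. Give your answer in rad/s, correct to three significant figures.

9.23

ω = 166.9 rad/s (converted from 26.56 rev/s).
The rod makes angle φ with the slider axis where L sinφ = r sinθ; differentiating, L cosφ·φ̇ = r ω cosθ.
L cosφ = √(L² − r² sin²θ) = 0.1078 m.
|ω_rod| = r ω |cosθ| / √(L² − r² sin²θ) = 0.0451·166.9·0.13226/0.1078 = 9.234 rad/s.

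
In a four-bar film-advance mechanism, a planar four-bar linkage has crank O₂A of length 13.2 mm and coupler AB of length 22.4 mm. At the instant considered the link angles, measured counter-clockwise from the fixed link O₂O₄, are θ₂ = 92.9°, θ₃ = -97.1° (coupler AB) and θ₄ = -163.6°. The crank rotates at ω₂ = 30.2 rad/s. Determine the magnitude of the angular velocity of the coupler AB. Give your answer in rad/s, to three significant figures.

18.9

ω₂ = 30.2 rad/s
Differentiating the loop-closure r₂e^{iθ₂}+r₃e^{iθ₃}=r₁+r₄e^{iθ₄} gives r₂ω₂e^{iθ₂}+r₃ω₃e^{iθ₃}=r₄ω₄e^{iθ₄}.
Eliminating the other unknown: ω₃ = r₂ω₂ sin(θ₄−θ₂) / [r₃ sin(θ₃−θ₄)].
Numerator sine = +0.97237; denominator sine = +0.91706.
Result = 0.0132·30.2·(+0.97237) / (0.0224·(+0.91706)) = +18.87 rad/s; magnitude 18.87 rad/s.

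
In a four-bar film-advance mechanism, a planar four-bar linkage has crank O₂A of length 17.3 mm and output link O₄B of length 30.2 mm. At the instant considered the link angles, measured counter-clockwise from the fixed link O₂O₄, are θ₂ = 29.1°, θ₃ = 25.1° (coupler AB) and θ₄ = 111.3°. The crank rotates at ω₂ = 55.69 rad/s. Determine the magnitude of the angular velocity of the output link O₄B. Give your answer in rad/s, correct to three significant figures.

ω₂ = 55.69 rad/s
Differentiating the loop-closure r₂e^{iθ₂}+r₃e^{iθ₃}=r₁+r₄e^{iθ₄} gives r₂ω₂e^{iθ₂}+r₃ω₃e^{iθ₃}=r₄ω₄e^{iθ₄}.
Eliminating the other unknown: ω₄ = r₂ω₂ sin(θ₂−θ₃) / [r₄ sin(θ₄−θ₃)].
Numerator sine = +0.06976; denominator sine = +0.99780.
Result = 0.0173·55.69·(+0.06976) / (0.0302·(+0.99780)) = +2.2303 rad/s; magnitude 2.2303 rad/s.

2.23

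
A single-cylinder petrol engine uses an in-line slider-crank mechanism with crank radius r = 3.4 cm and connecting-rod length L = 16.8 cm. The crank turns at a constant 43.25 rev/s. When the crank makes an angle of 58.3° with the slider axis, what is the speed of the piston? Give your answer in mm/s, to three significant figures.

ω = 2π·43.2 = 271.7 rad/s
For an in-line slider-crank, x = r cosθ + √(L² − r² sin²θ), so v = −rω sinθ·[1 + r cosθ/√(L² − r² sin²θ)].
With r = 0.034 m, L = 0.168 m, θ = 58.3°: √(L² − r² sin²θ) = 0.16549 m.
v = −0.034·271.7·0.85081·[1 + 0.034·0.52547/0.16549] = -8.7097 m/s.
|v| = 8.7097 m/s = 8709.7 mm/s.

8710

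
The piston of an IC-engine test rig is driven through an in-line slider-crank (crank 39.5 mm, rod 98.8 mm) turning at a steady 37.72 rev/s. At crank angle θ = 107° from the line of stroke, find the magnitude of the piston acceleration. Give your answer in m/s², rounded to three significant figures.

ω = 2π·37.7 = 237 rad/s
x(θ) = r cosθ + √(L² − r² sin²θ); with ω constant, a = ω²·d²x/dθ².
d²x/dθ² = −r cosθ − r²(cos2θ)/√u − r⁴ sin²2θ/(4u^{3/2}),  u = L² − r² sin²θ = 0.00833456 m².
Substituting r = 0.0395 m, L = 0.0988 m, θ = 107°: d²x/dθ² = +0.025467 m.
a = ω²·d²x/dθ² = (237)²·(+0.025467) = +1430.5 m/s²;  |a| = 1430.5 m/s².

1430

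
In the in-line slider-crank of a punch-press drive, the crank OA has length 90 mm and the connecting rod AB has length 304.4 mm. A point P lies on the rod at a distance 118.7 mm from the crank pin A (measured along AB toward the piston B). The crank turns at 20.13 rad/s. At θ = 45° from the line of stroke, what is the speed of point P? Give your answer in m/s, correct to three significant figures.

1.59

ω = 20.13 rad/s.  Crank-pin speed |V_A| = rω = 1.8117 m/s, perpendicular to OA.
Rod angle: sinφ = −(r/L) sinθ ⇒ φ = -12.068°; ω_rod = −rω cosθ/√(L²−r²sin²θ) = -4.3036 rad/s.
V_P = V_A + ω_rod × AP, with AP = 0.1187 m along the rod.
Components: V_Px = −rω sinθ − a·ω_rod·sinφ = -1.3879 m/s;  V_Py = rω cosθ + a·ω_rod·cosφ = +0.78152 m/s.
|V_P| = √(V_Px² + V_Py²) = 1.5928 m/s.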